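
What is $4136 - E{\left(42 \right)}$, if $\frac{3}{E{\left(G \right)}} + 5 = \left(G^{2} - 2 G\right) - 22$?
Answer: $\frac{2278935}{551} \approx 4136.0$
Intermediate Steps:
$E{\left(G \right)} = \frac{3}{-27 + G^{2} - 2 G}$ ($E{\left(G \right)} = \frac{3}{-5 - \left(22 - G^{2} + 2 G\right)} = \frac{3}{-27 + G^{2} - 2 G}$)
$4136 - E{\left(42 \right)} = 4136 - \frac{3}{-27 + 42^{2} - 84} = 4136 - \frac{3}{-27 + 1764 - 84} = 4136 - \frac{3}{1653} = 4136 - 3 \cdot \frac{1}{1653} = 4136 - \frac{1}{551} = \frac{2278935}{551}$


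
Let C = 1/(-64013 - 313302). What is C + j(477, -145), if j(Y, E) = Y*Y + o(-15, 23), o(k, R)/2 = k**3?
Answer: 83303228384/377315 ≈ 2.2078e+5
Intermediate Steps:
o(k, R) = 2*k**3
j(Y, E) = -6750 + Y**2 (j(Y, E) = Y*Y + 2*(-15)**3 = Y**2 + 2*(-3375) = Y**2 - 6750 = -6750 + Y**2)
C = -1/377315 (C = 1/(-377315) = -1/377315 ≈ -2.6503e-6)
C + j(477, -145) = -1/377315 + (-6750 + 477**2) = -1/377315 + (-6750 + 227529) = -1/377315 + 220779 = 83303228384/377315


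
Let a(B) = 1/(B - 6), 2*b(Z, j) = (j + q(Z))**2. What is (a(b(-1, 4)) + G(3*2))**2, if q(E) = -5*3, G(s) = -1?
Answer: 11449/11881 ≈ 0.96364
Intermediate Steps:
q(E) = -15
b(Z, j) = (-15 + j)**2/2 (b(Z, j) = (j - 15)**2/2 = (-15 + j)**2/2)
a(B) = 1/(-6 + B)
(a(b(-1, 4)) + G(3*2))**2 = (1/(-6 + (-15 + 4)**2/2) - 1)**2 = (1/(-6 + (1/2)*(-11)**2) - 1)**2 = (1/(-6 + (1/2)*121) - 1)**2 = (1/(-6 + 121/2) - 1)**2 = (1/(109/2) - 1)**2 = (2/109 - 1)**2 = (-107/109)**2 = 11449/11881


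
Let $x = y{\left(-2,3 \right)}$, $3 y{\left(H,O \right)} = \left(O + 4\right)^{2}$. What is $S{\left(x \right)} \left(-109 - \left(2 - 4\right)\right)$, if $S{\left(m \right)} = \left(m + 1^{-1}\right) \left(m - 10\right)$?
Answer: $- \frac{105716}{9} \approx -11746.0$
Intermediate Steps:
$y{\left(H,O \right)} = \frac{\left(4 + O\right)^{2}}{3}$ ($y{\left(H,O \right)} = \frac{\left(O + 4\right)^{2}}{3} = \frac{\left(4 + O\right)^{2}}{3}$)
$x = \frac{49}{3}$ ($x = \frac{\left(4 + 3\right)^{2}}{3} = \frac{7^{2}}{3} = \frac{1}{3} \cdot 49 = \frac{49}{3} \approx 16.333$)
$S{\left(m \right)} = \left(1 + m\right) \left(-10 + m\right)$ ($S{\left(m \right)} = \left(m + 1\right) \left(-10 + m\right) = \left(1 + m\right) \left(-10 + m\right)$)
$S{\left(x \right)} \left(-109 - \left(2 - 4\right)\right) = \left(-10 + \left(\frac{49}{3}\right)^{2} - 147\right) \left(-109 - \left(2 - 4\right)\right) = \left(-10 + \frac{2401}{9} - 147\right) \left(-109 - \left(2 - 4\right)\right) = \frac{988 \left(-109 - -2\right)}{9} = \frac{988 \left(-109 + 2\right)}{9} = \frac{988}{9} \left(-107\right) = - \frac{105716}{9}$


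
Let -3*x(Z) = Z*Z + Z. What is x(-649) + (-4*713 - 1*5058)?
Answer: -148094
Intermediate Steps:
x(Z) = -Z/3 - Z**2/3 (x(Z) = -(Z*Z + Z)/3 = -(Z**2 + Z)/3 = -(Z + Z**2)/3 = -Z/3 - Z**2/3)
x(-649) + (-4*713 - 1*5058) = -1/3*(-649)*(1 - 649) + (-4*713 - 1*5058) = -1/3*(-649)*(-648) + (-2852 - 5058) = -140184 - 7910 = -148094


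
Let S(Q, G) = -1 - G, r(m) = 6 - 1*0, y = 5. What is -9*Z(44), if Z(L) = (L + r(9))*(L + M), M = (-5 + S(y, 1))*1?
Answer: -16650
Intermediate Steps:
r(m) = 6 (r(m) = 6 + 0 = 6)
M = -7 (M = (-5 + (-1 - 1*1))*1 = (-5 + (-1 - 1))*1 = (-5 - 2)*1 = -7*1 = -7)
Z(L) = (-7 + L)*(6 + L) (Z(L) = (L + 6)*(L - 7) = (6 + L)*(-7 + L) = (-7 + L)*(6 + L))
-9*Z(44) = -9*(-42 + 44² - 1*44) = -9*(-42 + 1936 - 44) = -9*1850 = -16650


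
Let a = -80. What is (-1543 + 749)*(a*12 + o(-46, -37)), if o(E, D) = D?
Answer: 791618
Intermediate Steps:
(-1543 + 749)*(a*12 + o(-46, -37)) = (-1543 + 749)*(-80*12 - 37) = -794*(-960 - 37) = -794*(-997) = 791618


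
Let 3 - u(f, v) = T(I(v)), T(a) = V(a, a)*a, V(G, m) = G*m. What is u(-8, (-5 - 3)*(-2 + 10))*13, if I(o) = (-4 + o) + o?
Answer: 29899623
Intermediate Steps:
I(o) = -4 + 2*o
T(a) = a**3 (T(a) = (a*a)*a = a**2*a = a**3)
u(f, v) = 3 - (-4 + 2*v)**3
u(-8, (-5 - 3)*(-2 + 10))*13 = (3 - 8*(-2 + (-5 - 3)*(-2 + 10))**3)*13 = (3 - 8*(-2 - 8*8)**3)*13 = (3 - 8*(-2 - 64)**3)*13 = (3 - 8*(-66)**3)*13 = (3 - 8*(-287496))*13 = (3 + 2299968)*13 = 2299971*13 = 29899623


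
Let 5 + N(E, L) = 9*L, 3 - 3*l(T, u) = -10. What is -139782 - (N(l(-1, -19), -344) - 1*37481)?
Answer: -99200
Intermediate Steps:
l(T, u) = 13/3 (l(T, u) = 1 - 1/3*(-10) = 1 + 10/3 = 13/3)
N(E, L) = -5 + 9*L
-139782 - (N(l(-1, -19), -344) - 1*37481) = -139782 - ((-5 + 9*(-344)) - 1*37481) = -139782 - ((-5 - 3096) - 37481) = -139782 - (-3101 - 37481) = -139782 - 1*(-40582) = -139782 + 40582 = -99200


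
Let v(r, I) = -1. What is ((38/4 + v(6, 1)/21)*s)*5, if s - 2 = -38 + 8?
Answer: -3970/3 ≈ -1323.3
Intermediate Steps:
s = -28 (s = 2 + (-38 + 8) = 2 - 30 = -28)
((38/4 + v(6, 1)/21)*s)*5 = ((38/4 - 1/21)*(-28))*5 = ((38*(¼) - 1*1/21)*(-28))*5 = ((19/2 - 1/21)*(-28))*5 = ((397/42)*(-28))*5 = -794/3*5 = -3970/3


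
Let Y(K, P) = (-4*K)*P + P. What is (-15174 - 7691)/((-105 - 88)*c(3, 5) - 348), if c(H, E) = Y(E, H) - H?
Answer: -22865/11232 ≈ -2.0357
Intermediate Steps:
Y(K, P) = P - 4*K*P (Y(K, P) = -4*K*P + P = P - 4*K*P)
c(H, E) = -H + H*(1 - 4*E) (c(H, E) = H*(1 - 4*E) - H = -H + H*(1 - 4*E))
(-15174 - 7691)/((-105 - 88)*c(3, 5) - 348) = (-15174 - 7691)/((-105 - 88)*(-4*5*3) - 348) = -22865/(-193*(-60) - 348) = -22865/(11580 - 348) = -22865/11232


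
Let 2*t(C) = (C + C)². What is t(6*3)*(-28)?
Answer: -18144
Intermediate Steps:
t(C) = 2*C² (t(C) = (C + C)²/2 = (2*C)²/2 = (4*C²)/2 = 2*C²)
t(6*3)*(-28) = (2*(6*3)²)*(-28) = (2*18²)*(-28) = (2*324)*(-28) = 648*(-28) = -18144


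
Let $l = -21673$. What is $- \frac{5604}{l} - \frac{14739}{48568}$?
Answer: $- \frac{47263275}{1052614264} \approx -0.044901$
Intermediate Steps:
$- \frac{5604}{l} - \frac{14739}{48568} = - \frac{5604}{-21673} - \frac{14739}{48568} = \left(-5604\right) \left(- \frac{1}{21673}\right) - \frac{14739}{48568} = \frac{5604}{21673} - \frac{14739}{48568} = - \frac{47263275}{1052614264}$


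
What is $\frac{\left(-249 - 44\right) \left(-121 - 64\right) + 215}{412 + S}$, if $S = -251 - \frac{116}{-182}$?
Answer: $\frac{1650740}{4903} \approx 336.68$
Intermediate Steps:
$S = - \frac{22783}{91}$ ($S = -251 - 116 \left(- \frac{1}{182}\right) = -251 - - \frac{58}{91} = -251 + \frac{58}{91} = - \frac{22783}{91} \approx -250.36$)
$\frac{\left(-249 - 44\right) \left(-121 - 64\right) + 215}{412 + S} = \frac{\left(-249 - 44\right) \left(-121 - 64\right) + 215}{412 - \frac{22783}{91}} = \frac{\left(-293\right) \left(-185\right) + 215}{\frac{14709}{91}} = \left(54205 + 215\right) \frac{91}{14709} = 54420 \cdot \frac{91}{14709} = \frac{1650740}{4903}$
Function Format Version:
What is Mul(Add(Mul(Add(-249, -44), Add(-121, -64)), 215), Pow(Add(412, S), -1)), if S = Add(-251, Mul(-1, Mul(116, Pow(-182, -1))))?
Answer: Rational(1650740, 4903) ≈ 336.68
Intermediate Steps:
S = Rational(-22783, 91) (S = Add(-251, Mul(-1, Mul(116, Rational(-1, 182)))) = Add(-251, Mul(-1, Rational(-58, 91))) = Add(-251, Rational(58, 91)) = Rational(-22783, 91) ≈ -250.36)
Mul(Add(Mul(Add(-249, -44), Add(-121, -64)), 215), Pow(Add(412, S), -1)) = Mul(Add(Mul(Add(-249, -44), Add(-121, -64)), 215), Pow(Add(412, Rational(-22783, 91)), -1)) = Mul(Add(Mul(-293, -185), 215), Pow(Rational(14709, 91), -1)) = Mul(Add(54205, 215), Rational(91, 14709)) = Mul(54420, Rational(91, 14709)) = Rational(1650740, 4903)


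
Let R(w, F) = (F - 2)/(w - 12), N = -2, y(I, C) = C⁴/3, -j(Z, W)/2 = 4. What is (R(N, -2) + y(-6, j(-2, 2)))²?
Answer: 822427684/441 ≈ 1.8649e+6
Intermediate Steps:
j(Z, W) = -8 (j(Z, W) = -2*4 = -8)
y(I, C) = C⁴/3 (y(I, C) = C⁴*(⅓) = C⁴/3)
R(w, F) = (-2 + F)/(-12 + w)
(R(N, -2) + y(-6, j(-2, 2)))² = ((-2 - 2)/(-12 - 2) + (⅓)*(-8)⁴)² = (-4/(-14) + (⅓)*4096)² = (-1/14*(-4) + 4096/3)² = (2/7 + 4096/3)² = (28678/21)² = 822427684/441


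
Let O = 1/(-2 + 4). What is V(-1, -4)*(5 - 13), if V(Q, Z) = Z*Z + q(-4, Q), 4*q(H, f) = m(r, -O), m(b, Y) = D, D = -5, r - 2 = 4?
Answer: -118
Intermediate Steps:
r = 6 (r = 2 + 4 = 6)
O = ½ (O = 1/2 = ½ ≈ 0.50000)
m(b, Y) = -5
q(H, f) = -5/4 (q(H, f) = (¼)*(-5) = -5/4)
V(Q, Z) = -5/4 + Z² (V(Q, Z) = Z*Z - 5/4 = Z² - 5/4 = -5/4 + Z²)
V(-1, -4)*(5 - 13) = (-5/4 + (-4)²)*(5 - 13) = (-5/4 + 16)*(-8) = (59/4)*(-8) = -118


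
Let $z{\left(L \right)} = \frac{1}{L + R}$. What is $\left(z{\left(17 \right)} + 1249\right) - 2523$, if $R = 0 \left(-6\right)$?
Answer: $- \frac{21657}{17} \approx -1273.9$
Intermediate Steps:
$R = 0$
$z{\left(L \right)} = \frac{1}{L}$ ($z{\left(L \right)} = \frac{1}{L + 0} = \frac{1}{L}$)
$\left(z{\left(17 \right)} + 1249\right) - 2523 = \left(\frac{1}{17} + 1249\right) - 2523 = \frac{21234}{17} - 2523 = - \frac{21657}{17}$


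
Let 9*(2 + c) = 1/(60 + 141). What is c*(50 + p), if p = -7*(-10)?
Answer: -144680/603 ≈ -239.93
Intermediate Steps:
p = 70
c = -3617/1809 (c = -2 + 1/(9*(60 + 141)) = -2 + (⅑)/201 = -2 + (⅑)*(1/201) = -2 + 1/1809 = -3617/1809 ≈ -1.9994)
c*(50 + p) = -3617*(50 + 70)/1809 = -3617/1809*120 = -144680/603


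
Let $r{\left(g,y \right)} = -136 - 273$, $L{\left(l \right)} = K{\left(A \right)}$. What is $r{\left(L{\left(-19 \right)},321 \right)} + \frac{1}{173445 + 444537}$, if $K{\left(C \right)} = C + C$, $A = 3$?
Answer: $- \frac{252754637}{617982} \approx -409.0$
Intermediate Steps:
$K{\left(C \right)} = 2 C$
$L{\left(l \right)} = 6$ ($L{\left(l \right)} = 2 \cdot 3 = 6$)
$r{\left(g,y \right)} = -409$ ($r{\left(g,y \right)} = -136 - 273 = -409$)
$r{\left(L{\left(-19 \right)},321 \right)} + \frac{1}{173445 + 444537} = -409 + \frac{1}{173445 + 444537} = -409 + \frac{1}{617982} = - \frac{252754637}{617982}$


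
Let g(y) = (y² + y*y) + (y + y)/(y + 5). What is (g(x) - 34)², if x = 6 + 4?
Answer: 252004/9 ≈ 28000.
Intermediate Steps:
x = 10
g(y) = 2*y² + 2*y/(5 + y) (g(y) = (y² + y²) + (2*y)/(5 + y) = 2*y² + 2*y/(5 + y))
(g(x) - 34)² = (2*10*(1 + 10² + 5*10)/(5 + 10) - 34)² = (2*10*(1 + 100 + 50)/15 - 34)² = (2*10*(1/15)*151 - 34)² = (604/3 - 34)² = (502/3)² = 252004/9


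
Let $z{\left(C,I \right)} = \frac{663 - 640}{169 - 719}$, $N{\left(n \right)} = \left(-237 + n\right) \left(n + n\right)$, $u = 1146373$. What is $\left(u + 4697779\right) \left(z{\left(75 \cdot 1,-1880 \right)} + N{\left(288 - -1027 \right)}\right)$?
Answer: $\frac{4556471935644252}{275} \approx 1.6569 \cdot 10^{13}$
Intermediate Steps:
$N{\left(n \right)} = 2 n \left(-237 + n\right)$ ($N{\left(n \right)} = \left(-237 + n\right) 2 n = 2 n \left(-237 + n\right)$)
$z{\left(C,I \right)} = - \frac{23}{550}$ ($z{\left(C,I \right)} = \frac{23}{-550} = 23 \left(- \frac{1}{550}\right) = - \frac{23}{550}$)
$\left(u + 4697779\right) \left(z{\left(75 \cdot 1,-1880 \right)} + N{\left(288 - -1027 \right)}\right) = \left(1146373 + 4697779\right) \left(- \frac{23}{550} + 2 \left(288 - -1027\right) \left(-237 + \left(288 - -1027\right)\right)\right) = 5844152 \left(- \frac{23}{550} + 2 \left(288 + 1027\right) \left(-237 + \left(288 + 1027\right)\right)\right) = 5844152 \left(- \frac{23}{550} + 2 \cdot 1315 \left(-237 + 1315\right)\right) = 5844152 \left(- \frac{23}{550} + 2 \cdot 1315 \cdot 1078\right) = 5844152 \left(- \frac{23}{550} + 2835140\right) = 5844152 \cdot \frac{1559326977}{550} = \frac{4556471935644252}{275}$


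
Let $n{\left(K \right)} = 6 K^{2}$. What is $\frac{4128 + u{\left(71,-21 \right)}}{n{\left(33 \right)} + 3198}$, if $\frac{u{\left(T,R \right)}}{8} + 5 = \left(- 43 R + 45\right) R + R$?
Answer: $- \frac{38836}{2433} \approx -15.962$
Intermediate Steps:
$u{\left(T,R \right)} = -40 + 8 R + 8 R \left(45 - 43 R\right)$ ($u{\left(T,R \right)} = -40 + 8 \left(\left(- 43 R + 45\right) R + R\right) = -40 + 8 \left(\left(45 - 43 R\right) R + R\right) = -40 + 8 \left(R \left(45 - 43 R\right) + R\right) = -40 + 8 \left(R + R \left(45 - 43 R\right)\right) = -40 + \left(8 R + 8 R \left(45 - 43 R\right)\right) = -40 + 8 R + 8 R \left(45 - 43 R\right)$)
$\frac{4128 + u{\left(71,-21 \right)}}{n{\left(33 \right)} + 3198} = \frac{4128 - \left(7768 + 151704\right)}{6 \cdot 33^{2} + 3198} = \frac{4128 - 159472}{6 \cdot 1089 + 3198} = \frac{4128 - 159472}{6534 + 3198} = \frac{4128 - 159472}{9732} = \left(-155344\right) \frac{1}{9732} = - \frac{38836}{2433}$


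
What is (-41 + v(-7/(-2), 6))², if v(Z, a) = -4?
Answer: 2025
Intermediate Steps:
(-41 + v(-7/(-2), 6))² = (-41 - 4)² = (-45)² = 2025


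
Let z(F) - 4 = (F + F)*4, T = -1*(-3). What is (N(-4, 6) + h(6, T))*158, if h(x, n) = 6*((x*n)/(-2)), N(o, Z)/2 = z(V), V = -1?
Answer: -9796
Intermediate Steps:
T = 3
z(F) = 4 + 8*F (z(F) = 4 + (F + F)*4 = 4 + (2*F)*4 = 4 + 8*F)
N(o, Z) = -8 (N(o, Z) = 2*(4 + 8*(-1)) = 2*(4 - 8) = 2*(-4) = -8)
h(x, n) = -3*n*x (h(x, n) = 6*((n*x)*(-1/2)) = 6*(-n*x/2) = -3*n*x)
(N(-4, 6) + h(6, T))*158 = (-8 - 3*3*6)*158 = (-8 - 54)*158 = -62*158 = -9796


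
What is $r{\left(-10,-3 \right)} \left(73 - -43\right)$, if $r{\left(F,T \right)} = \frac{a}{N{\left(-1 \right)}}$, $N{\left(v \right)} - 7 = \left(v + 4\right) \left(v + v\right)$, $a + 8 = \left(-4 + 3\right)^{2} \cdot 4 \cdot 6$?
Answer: $1856$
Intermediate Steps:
$a = 16$ ($a = -8 + \left(-4 + 3\right)^{2} \cdot 4 \cdot 6 = -8 + \left(-1\right)^{2} \cdot 4 \cdot 6 = -8 + 1 \cdot 4 \cdot 6 = -8 + 4 \cdot 6 = -8 + 24 = 16$)
$N{\left(v \right)} = 7 + 2 v \left(4 + v\right)$ ($N{\left(v \right)} = 7 + \left(v + 4\right) \left(v + v\right) = 7 + \left(4 + v\right) 2 v = 7 + 2 v \left(4 + v\right)$)
$r{\left(F,T \right)} = 16$ ($r{\left(F,T \right)} = \frac{16}{7 + 2 \left(-1\right)^{2} + 8 \left(-1\right)} = \frac{16}{7 + 2 \cdot 1 - 8} = \frac{16}{7 + 2 - 8} = \frac{16}{1} = 16 \cdot 1 = 16$)
$r{\left(-10,-3 \right)} \left(73 - -43\right) = 16 \left(73 - -43\right) = 16 \left(73 + 43\right) = 16 \cdot 116 = 1856$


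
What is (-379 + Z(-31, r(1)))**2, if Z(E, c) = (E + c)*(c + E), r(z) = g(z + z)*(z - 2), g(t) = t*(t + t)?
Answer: 1304164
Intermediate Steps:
g(t) = 2*t**2 (g(t) = t*(2*t) = 2*t**2)
r(z) = 8*z**2*(-2 + z) (r(z) = (2*(z + z)**2)*(z - 2) = (2*(2*z)**2)*(-2 + z) = (2*(4*z**2))*(-2 + z) = (8*z**2)*(-2 + z) = 8*z**2*(-2 + z))
Z(E, c) = (E + c)**2 (Z(E, c) = (E + c)*(E + c) = (E + c)**2)
(-379 + Z(-31, r(1)))**2 = (-379 + (-31 + 8*1**2*(-2 + 1))**2)**2 = (-379 + (-31 + 8*1*(-1))**2)**2 = (-379 + (-31 - 8)**2)**2 = (-379 + (-39)**2)**2 = (-379 + 1521)**2 = 1142**2 = 1304164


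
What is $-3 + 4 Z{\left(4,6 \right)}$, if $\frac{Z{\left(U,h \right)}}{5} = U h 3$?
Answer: $1437$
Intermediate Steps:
$Z{\left(U,h \right)} = 15 U h$ ($Z{\left(U,h \right)} = 5 U h 3 = 5 \cdot 3 U h = 15 U h$)
$-3 + 4 Z{\left(4,6 \right)} = -3 + 4 \cdot 15 \cdot 4 \cdot 6 = -3 + 4 \cdot 360 = -3 + 1440 = 1437$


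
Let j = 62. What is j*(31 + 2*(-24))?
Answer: -1054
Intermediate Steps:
j*(31 + 2*(-24)) = 62*(31 + 2*(-24)) = 62*(31 - 48) = 62*(-17) = -1054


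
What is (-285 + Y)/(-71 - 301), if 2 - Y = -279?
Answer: 1/93 ≈ 0.010753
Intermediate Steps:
Y = 281 (Y = 2 - 1*(-279) = 2 + 279 = 281)
(-285 + Y)/(-71 - 301) = (-285 + 281)/(-71 - 301) = -4/(-372) = -4*(-1/372) = 1/93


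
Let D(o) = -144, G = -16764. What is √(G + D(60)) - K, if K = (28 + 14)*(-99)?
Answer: 4158 + 2*I*√4227 ≈ 4158.0 + 130.03*I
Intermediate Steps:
K = -4158 (K = 42*(-99) = -4158)
√(G + D(60)) - K = √(-16764 - 144) - 1*(-4158) = √(-16908) + 4158 = 2*I*√4227 + 4158 = 4158 + 2*I*√4227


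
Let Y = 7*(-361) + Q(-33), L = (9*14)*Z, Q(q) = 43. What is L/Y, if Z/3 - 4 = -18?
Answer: 49/23 ≈ 2.1304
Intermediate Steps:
Z = -42 (Z = 12 + 3*(-18) = 12 - 54 = -42)
L = -5292 (L = (9*14)*(-42) = 126*(-42) = -5292)
Y = -2484 (Y = 7*(-361) + 43 = -2527 + 43 = -2484)
L/Y = -5292/(-2484) = -5292*(-1/2484) = 49/23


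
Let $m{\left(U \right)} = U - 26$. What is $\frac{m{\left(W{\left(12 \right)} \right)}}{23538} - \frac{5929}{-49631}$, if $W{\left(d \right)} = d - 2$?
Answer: $\frac{69381353}{584107239} \approx 0.11878$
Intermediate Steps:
$W{\left(d \right)} = -2 + d$ ($W{\left(d \right)} = d - 2 = -2 + d$)
$m{\left(U \right)} = -26 + U$ ($m{\left(U \right)} = U - 26 = -26 + U$)
$\frac{m{\left(W{\left(12 \right)} \right)}}{23538} - \frac{5929}{-49631} = \frac{-26 + \left(-2 + 12\right)}{23538} - \frac{5929}{-49631} = \left(-26 + 10\right) \frac{1}{23538} - - \frac{5929}{49631} = \left(-16\right) \frac{1}{23538} + \frac{5929}{49631} = - \frac{8}{11769} + \frac{5929}{49631} = \frac{69381353}{584107239}$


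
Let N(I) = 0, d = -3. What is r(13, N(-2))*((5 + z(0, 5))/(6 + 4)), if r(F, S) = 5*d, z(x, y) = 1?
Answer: -9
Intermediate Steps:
r(F, S) = -15 (r(F, S) = 5*(-3) = -15)
r(13, N(-2))*((5 + z(0, 5))/(6 + 4)) = -15*(5 + 1)/(6 + 4) = -90/10 = -15*⅗ = -9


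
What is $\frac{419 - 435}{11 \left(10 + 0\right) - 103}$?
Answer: $- \frac{16}{7} \approx -2.2857$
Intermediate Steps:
$\frac{419 - 435}{11 \left(10 + 0\right) - 103} = - \frac{16}{11 \cdot 10 - 103} = - \frac{16}{110 - 103} = - \frac{16}{7}$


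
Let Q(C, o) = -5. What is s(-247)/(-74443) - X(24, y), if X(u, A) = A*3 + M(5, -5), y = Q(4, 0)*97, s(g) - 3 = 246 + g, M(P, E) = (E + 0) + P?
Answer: 108314563/74443 ≈ 1455.0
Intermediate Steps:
M(P, E) = E + P
s(g) = 249 + g (s(g) = 3 + (246 + g) = 249 + g)
y = -485 (y = -5*97 = -485)
X(u, A) = 3*A (X(u, A) = A*3 + (-5 + 5) = 3*A + 0 = 3*A)
s(-247)/(-74443) - X(24, y) = (249 - 247)/(-74443) - 3*(-485) = 2*(-1/74443) - 1*(-1455) = -2/74443 + 1455 = 108314563/74443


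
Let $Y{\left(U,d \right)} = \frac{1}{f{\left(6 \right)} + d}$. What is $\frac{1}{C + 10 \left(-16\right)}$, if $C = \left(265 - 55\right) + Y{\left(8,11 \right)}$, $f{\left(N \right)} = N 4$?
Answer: $\frac{35}{1751} \approx 0.019989$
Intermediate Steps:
$f{\left(N \right)} = 4 N$
$Y{\left(U,d \right)} = \frac{1}{24 + d}$ ($Y{\left(U,d \right)} = \frac{1}{4 \cdot 6 + d} = \frac{1}{24 + d}$)
$C = \frac{7351}{35}$ ($C = \left(265 - 55\right) + \frac{1}{24 + 11} = 210 + \frac{1}{35} = \frac{7351}{35} \approx 210.03$)
$\frac{1}{C + 10 \left(-16\right)} = \frac{1}{\frac{7351}{35} + 10 \left(-16\right)} = \frac{1}{\frac{7351}{35} - 160} = \frac{1}{\frac{1751}{35}} = \frac{35}{1751}$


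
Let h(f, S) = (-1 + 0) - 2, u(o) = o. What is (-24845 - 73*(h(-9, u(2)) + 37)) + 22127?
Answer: -5200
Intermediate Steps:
h(f, S) = -3 (h(f, S) = -1 - 2 = -3)
(-24845 - 73*(h(-9, u(2)) + 37)) + 22127 = (-24845 - 73*(-3 + 37)) + 22127 = (-24845 - 73*34) + 22127 = (-24845 - 2482) + 22127 = -27327 + 22127 = -5200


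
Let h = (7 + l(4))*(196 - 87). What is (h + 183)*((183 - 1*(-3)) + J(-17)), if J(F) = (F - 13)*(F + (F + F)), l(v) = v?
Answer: 2371512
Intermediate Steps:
J(F) = 3*F*(-13 + F) (J(F) = (-13 + F)*(F + 2*F) = (-13 + F)*(3*F) = 3*F*(-13 + F))
h = 1199 (h = (7 + 4)*(196 - 87) = 11*109 = 1199)
(h + 183)*((183 - 1*(-3)) + J(-17)) = (1199 + 183)*((183 - 1*(-3)) + 3*(-17)*(-13 - 17)) = 1382*((183 + 3) + 3*(-17)*(-30)) = 1382*(186 + 1530) = 1382*1716 = 2371512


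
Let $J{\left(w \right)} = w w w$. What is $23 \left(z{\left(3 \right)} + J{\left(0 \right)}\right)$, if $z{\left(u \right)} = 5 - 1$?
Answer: $92$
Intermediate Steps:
$z{\left(u \right)} = 4$ ($z{\left(u \right)} = 5 - 1 = 4$)
$J{\left(w \right)} = w^{3}$ ($J{\left(w \right)} = w^{2} w = w^{3}$)
$23 \left(z{\left(3 \right)} + J{\left(0 \right)}\right) = 23 \left(4 + 0^{3}\right) = 23 \left(4 + 0\right) = 23 \cdot 4 = 92$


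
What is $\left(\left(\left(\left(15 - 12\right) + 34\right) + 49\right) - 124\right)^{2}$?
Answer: $1444$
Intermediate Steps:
$\left(\left(\left(\left(15 - 12\right) + 34\right) + 49\right) - 124\right)^{2} = \left(\left(\left(3 + 34\right) + 49\right) - 124\right)^{2} = \left(\left(37 + 49\right) - 124\right)^{2} = \left(86 - 124\right)^{2} = \left(-38\right)^{2} = 1444$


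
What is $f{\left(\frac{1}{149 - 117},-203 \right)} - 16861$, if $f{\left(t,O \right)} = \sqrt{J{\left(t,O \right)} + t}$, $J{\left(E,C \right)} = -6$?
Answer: $-16861 + \frac{i \sqrt{382}}{8} \approx -16861.0 + 2.4431 i$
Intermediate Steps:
$f{\left(t,O \right)} = \sqrt{-6 + t}$
$f{\left(\frac{1}{149 - 117},-203 \right)} - 16861 = \sqrt{-6 + \frac{1}{149 - 117}} - 16861 = \sqrt{-6 + \frac{1}{32}} - 16861 = \sqrt{- \frac{191}{32}} - 16861 = \frac{i \sqrt{382}}{8} - 16861 = -16861 + \frac{i \sqrt{382}}{8}$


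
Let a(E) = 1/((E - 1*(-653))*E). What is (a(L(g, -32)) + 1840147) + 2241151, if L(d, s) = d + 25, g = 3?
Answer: 77822190265/19068 ≈ 4.0813e+6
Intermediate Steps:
L(d, s) = 25 + d
a(E) = 1/(E*(653 + E)) (a(E) = 1/((E + 653)*E) = 1/((653 + E)*E) = 1/(E*(653 + E)))
(a(L(g, -32)) + 1840147) + 2241151 = (1/((25 + 3)*(653 + (25 + 3))) + 1840147) + 2241151 = (1/(28*(653 + 28)) + 1840147) + 2241151 = ((1/28)/681 + 1840147) + 2241151 = ((1/28)*(1/681) + 1840147) + 2241151 = (1/19068 + 1840147) + 2241151 = 35087922997/19068 + 2241151 = 77822190265/19068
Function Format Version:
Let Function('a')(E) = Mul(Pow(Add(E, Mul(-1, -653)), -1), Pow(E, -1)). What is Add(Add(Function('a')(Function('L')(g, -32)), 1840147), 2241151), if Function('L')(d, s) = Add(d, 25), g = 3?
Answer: Rational(77822190265, 19068) ≈ 4.0813e+6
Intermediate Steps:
Function('L')(d, s) = Add(25, d)
Function('a')(E) = Mul(Pow(E, -1), Pow(Add(653, E), -1)) (Function('a')(E) = Mul(Pow(Add(E, 653), -1), Pow(E, -1)) = Mul(Pow(Add(653, E), -1), Pow(E, -1)) = Mul(Pow(E, -1), Pow(Add(653, E), -1)))
Add(Add(Function('a')(Function('L')(g, -32)), 1840147), 2241151) = Add(Add(Mul(Pow(Add(25, 3), -1), Pow(Add(653, Add(25, 3)), -1)), 1840147), 2241151) = Add(Add(Mul(Pow(28, -1), Pow(Add(653, 28), -1)), 1840147), 2241151) = Add(Add(Mul(Rational(1, 28), Pow(681, -1)), 1840147), 2241151) = Add(Add(Mul(Rational(1, 28), Rational(1, 681)), 1840147), 2241151) = Add(Add(Rational(1, 19068), 1840147), 2241151) = Add(Rational(35087922997, 19068), 2241151) = Rational(77822190265, 19068)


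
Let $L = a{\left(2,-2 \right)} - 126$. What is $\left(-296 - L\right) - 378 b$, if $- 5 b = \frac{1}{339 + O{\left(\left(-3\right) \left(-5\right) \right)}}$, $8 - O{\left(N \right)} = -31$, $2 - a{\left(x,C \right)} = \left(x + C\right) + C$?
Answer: $- \frac{869}{5} \approx -173.8$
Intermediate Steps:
$a{\left(x,C \right)} = 2 - x - 2 C$ ($a{\left(x,C \right)} = 2 - \left(\left(x + C\right) + C\right) = 2 - \left(\left(C + x\right) + C\right) = 2 - \left(x + 2 C\right) = 2 - x - 2 C$)
$O{\left(N \right)} = 39$ ($O{\left(N \right)} = 8 - -31 = 8 + 31 = 39$)
$L = -122$ ($L = \left(2 - 2 - -4\right) - 126 = \left(2 - 2 + 4\right) - 126 = 4 - 126 = -122$)
$b = - \frac{1}{1890}$ ($b = - \frac{1}{5 \left(339 + 39\right)} = - \frac{1}{5 \cdot 378} = \left(- \frac{1}{5}\right) \frac{1}{378} = - \frac{1}{1890} \approx -0.0005291$)
$\left(-296 - L\right) - 378 b = \left(-296 - -122\right) - - \frac{1}{5} = \left(-296 + 122\right) + \frac{1}{5} = -174 + \frac{1}{5} = - \frac{869}{5}$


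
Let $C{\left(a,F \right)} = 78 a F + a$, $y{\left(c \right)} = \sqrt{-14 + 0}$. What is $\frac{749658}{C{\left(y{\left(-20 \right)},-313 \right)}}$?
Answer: $\frac{53547 i \sqrt{14}}{24413} \approx 8.2069 i$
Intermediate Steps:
$y{\left(c \right)} = i \sqrt{14}$ ($y{\left(c \right)} = \sqrt{-14} = i \sqrt{14}$)
$C{\left(a,F \right)} = a + 78 F a$ ($C{\left(a,F \right)} = 78 F a + a = a + 78 F a$)
$\frac{749658}{C{\left(y{\left(-20 \right)},-313 \right)}} = \frac{749658}{i \sqrt{14} \left(1 + 78 \left(-313\right)\right)} = \frac{749658}{i \sqrt{14} \left(1 - 24414\right)} = \frac{749658}{i \sqrt{14} \left(-24413\right)} = \frac{749658}{\left(-24413\right) i \sqrt{14}} = 749658 \frac{i \sqrt{14}}{341782} = \frac{53547 i \sqrt{14}}{24413}$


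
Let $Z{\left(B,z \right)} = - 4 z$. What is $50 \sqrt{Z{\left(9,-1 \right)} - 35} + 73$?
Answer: $73 + 50 i \sqrt{31} \approx 73.0 + 278.39 i$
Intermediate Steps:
$50 \sqrt{Z{\left(9,-1 \right)} - 35} + 73 = 50 \sqrt{\left(-4\right) \left(-1\right) - 35} + 73 = 50 \sqrt{4 - 35} + 73 = 50 \sqrt{-31} + 73 = 50 i \sqrt{31} + 73 = 73 + 50 i \sqrt{31}$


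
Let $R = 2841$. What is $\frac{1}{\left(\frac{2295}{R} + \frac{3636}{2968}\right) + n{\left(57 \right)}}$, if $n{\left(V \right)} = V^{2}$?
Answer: $\frac{702674}{2284416279} \approx 0.00030759$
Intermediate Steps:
$\frac{1}{\left(\frac{2295}{R} + \frac{3636}{2968}\right) + n{\left(57 \right)}} = \frac{1}{\left(\frac{2295}{2841} + \frac{3636}{2968}\right) + 57^{2}} = \frac{1}{\left(2295 \cdot \frac{1}{2841} + 3636 \cdot \frac{1}{2968}\right) + 3249} = \frac{1}{\left(\frac{765}{947} + \frac{909}{742}\right) + 3249} = \frac{1}{\frac{1428453}{702674} + 3249} = \frac{1}{\frac{2284416279}{702674}} = \frac{702674}{2284416279}$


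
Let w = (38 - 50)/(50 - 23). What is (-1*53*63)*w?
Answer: 1484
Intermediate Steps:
w = -4/9 (w = -12/27 = -12*1/27 = -4/9 ≈ -0.44444)
(-1*53*63)*w = (-1*53*63)*(-4/9) = -53*63*(-4/9) = -3339*(-4/9) = 1484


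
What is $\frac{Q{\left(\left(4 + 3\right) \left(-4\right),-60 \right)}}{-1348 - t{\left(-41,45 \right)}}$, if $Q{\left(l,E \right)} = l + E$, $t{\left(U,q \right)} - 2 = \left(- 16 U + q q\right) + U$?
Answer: $\frac{44}{1995} \approx 0.022055$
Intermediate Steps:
$t{\left(U,q \right)} = 2 + q^{2} - 15 U$ ($t{\left(U,q \right)} = 2 - \left(15 U - q q\right) = 2 - \left(- q^{2} + 15 U\right) = 2 + q^{2} - 15 U$)
$Q{\left(l,E \right)} = E + l$
$\frac{Q{\left(\left(4 + 3\right) \left(-4\right),-60 \right)}}{-1348 - t{\left(-41,45 \right)}} = \frac{-60 + \left(4 + 3\right) \left(-4\right)}{-1348 - \left(2 + 45^{2} - -615\right)} = \frac{-60 + 7 \left(-4\right)}{-1348 - \left(2 + 2025 + 615\right)} = \frac{-60 - 28}{-1348 - 2642} = - \frac{88}{-1348 - 2642} = - \frac{88}{-3990} = \left(-88\right) \left(- \frac{1}{3990}\right) = \frac{44}{1995}$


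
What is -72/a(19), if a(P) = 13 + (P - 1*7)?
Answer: -72/25 ≈ -2.8800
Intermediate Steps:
a(P) = 6 + P (a(P) = 13 + (P - 7) = 13 + (-7 + P) = 6 + P)
-72/a(19) = -72/(6 + 19) = -72/25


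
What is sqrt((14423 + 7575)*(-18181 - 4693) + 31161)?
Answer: I*sqrt(503151091) ≈ 22431.0*I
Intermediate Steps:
sqrt((14423 + 7575)*(-18181 - 4693) + 31161) = sqrt(21998*(-22874) + 31161) = sqrt(-503182252 + 31161) = sqrt(-503151091) = I*sqrt(503151091)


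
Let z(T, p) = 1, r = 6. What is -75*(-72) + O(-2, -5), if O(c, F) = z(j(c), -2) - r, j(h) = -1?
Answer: 5395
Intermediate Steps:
O(c, F) = -5 (O(c, F) = 1 - 1*6 = 1 - 6 = -5)
-75*(-72) + O(-2, -5) = -75*(-72) - 5 = 5400 - 5 = 5395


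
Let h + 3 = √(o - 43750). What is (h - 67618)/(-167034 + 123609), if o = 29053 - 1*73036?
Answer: 67621/43425 - I*√87733/43425 ≈ 1.5572 - 0.0068209*I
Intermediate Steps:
o = -43983 (o = 29053 - 73036 = -43983)
h = -3 + I*√87733 (h = -3 + √(-43983 - 43750) = -3 + √(-87733) = -3 + I*√87733 ≈ -3.0 + 296.2*I)
(h - 67618)/(-167034 + 123609) = ((-3 + I*√87733) - 67618)/(-167034 + 123609) = (-67621 + I*√87733)/(-43425) = (-67621 + I*√87733)*(-1/43425) = 67621/43425 - I*√87733/43425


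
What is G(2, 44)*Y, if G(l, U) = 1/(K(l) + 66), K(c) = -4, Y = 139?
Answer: 139/62 ≈ 2.2419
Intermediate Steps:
G(l, U) = 1/62 (G(l, U) = 1/(-4 + 66) = 1/62)
G(2, 44)*Y = (1/62)*139 = 139/62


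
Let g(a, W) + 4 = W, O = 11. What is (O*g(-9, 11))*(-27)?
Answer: -2079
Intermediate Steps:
g(a, W) = -4 + W
(O*g(-9, 11))*(-27) = (11*(-4 + 11))*(-27) = (11*7)*(-27) = 77*(-27) = -2079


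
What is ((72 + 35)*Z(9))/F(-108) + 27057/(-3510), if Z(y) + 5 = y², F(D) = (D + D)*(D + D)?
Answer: -5712167/758160 ≈ -7.5342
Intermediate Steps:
F(D) = 4*D² (F(D) = (2*D)*(2*D) = 4*D²)
Z(y) = -5 + y²
((72 + 35)*Z(9))/F(-108) + 27057/(-3510) = ((72 + 35)*(-5 + 9²))/((4*(-108)²)) + 27057/(-3510) = (107*(-5 + 81))/((4*11664)) + 27057*(-1/3510) = (107*76)/46656 - 9019/1170 = 8132*(1/46656) - 9019/1170 = 2033/11664 - 9019/1170 = -5712167/758160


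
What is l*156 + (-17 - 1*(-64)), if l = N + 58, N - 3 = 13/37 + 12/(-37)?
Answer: 353987/37 ≈ 9567.2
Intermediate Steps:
N = 112/37 (N = 3 + (13/37 + 12/(-37)) = 3 + (13*(1/37) + 12*(-1/37)) = 3 + (13/37 - 12/37) = 3 + 1/37 = 112/37 ≈ 3.0270)
l = 2258/37 (l = 112/37 + 58 = 2258/37 ≈ 61.027)
l*156 + (-17 - 1*(-64)) = (2258/37)*156 + (-17 - 1*(-64)) = 352248/37 + (-17 + 64) = 352248/37 + 47 = 353987/37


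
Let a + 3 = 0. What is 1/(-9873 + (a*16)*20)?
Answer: -1/10833 ≈ -9.2310e-5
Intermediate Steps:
a = -3 (a = -3 + 0 = -3)
1/(-9873 + (a*16)*20) = 1/(-9873 - 3*16*20) = 1/(-9873 - 48*20) = 1/(-9873 - 960) = 1/(-10833) = -1/10833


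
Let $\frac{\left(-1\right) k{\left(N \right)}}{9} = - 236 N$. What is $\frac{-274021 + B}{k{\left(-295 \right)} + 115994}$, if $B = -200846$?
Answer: $\frac{474867}{510586} \approx 0.93004$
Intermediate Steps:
$k{\left(N \right)} = 2124 N$ ($k{\left(N \right)} = - 9 \left(- 236 N\right) = 2124 N$)
$\frac{-274021 + B}{k{\left(-295 \right)} + 115994} = \frac{-274021 - 200846}{2124 \left(-295\right) + 115994} = - \frac{474867}{-626580 + 115994} = - \frac{474867}{-510586} = \left(-474867\right) \left(- \frac{1}{510586}\right) = \frac{474867}{510586}$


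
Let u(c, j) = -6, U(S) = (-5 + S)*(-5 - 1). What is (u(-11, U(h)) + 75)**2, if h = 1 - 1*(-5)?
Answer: 4761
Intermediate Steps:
h = 6 (h = 1 + 5 = 6)
U(S) = 30 - 6*S (U(S) = (-5 + S)*(-6) = 30 - 6*S)
(u(-11, U(h)) + 75)**2 = (-6 + 75)**2 = 69**2 = 4761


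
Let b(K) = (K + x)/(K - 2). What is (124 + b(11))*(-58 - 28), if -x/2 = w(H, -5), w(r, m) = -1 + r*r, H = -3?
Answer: -95546/9 ≈ -10616.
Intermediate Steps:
w(r, m) = -1 + r²
x = -16 (x = -2*(-1 + (-3)²) = -2*(-1 + 9) = -2*8 = -16)
b(K) = (-16 + K)/(-2 + K) (b(K) = (K - 16)/(K - 2) = (-16 + K)/(-2 + K))
(124 + b(11))*(-58 - 28) = (124 + (-16 + 11)/(-2 + 11))*(-58 - 28) = (124 - 5/9)*(-86) = (1111/9)*(-86) = -95546/9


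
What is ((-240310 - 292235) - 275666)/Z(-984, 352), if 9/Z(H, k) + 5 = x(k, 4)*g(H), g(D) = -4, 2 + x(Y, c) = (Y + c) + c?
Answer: 387133069/3 ≈ 1.2904e+8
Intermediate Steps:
x(Y, c) = -2 + Y + 2*c (x(Y, c) = -2 + ((Y + c) + c) = -2 + (Y + 2*c) = -2 + Y + 2*c)
Z(H, k) = 9/(-29 - 4*k) (Z(H, k) = 9/(-5 + (-2 + k + 2*4)*(-4)) = 9/(-5 + (-2 + k + 8)*(-4)) = 9/(-5 + (6 + k)*(-4)) = 9/(-5 + (-24 - 4*k)) = 9/(-29 - 4*k))
((-240310 - 292235) - 275666)/Z(-984, 352) = ((-240310 - 292235) - 275666)/((-9/(29 + 4*352))) = (-532545 - 275666)/((-9/(29 + 1408))) = -808211/((-9/1437)) = -808211/((-9*1/1437)) = -808211/(-3/479) = -808211*(-479/3) = 387133069/3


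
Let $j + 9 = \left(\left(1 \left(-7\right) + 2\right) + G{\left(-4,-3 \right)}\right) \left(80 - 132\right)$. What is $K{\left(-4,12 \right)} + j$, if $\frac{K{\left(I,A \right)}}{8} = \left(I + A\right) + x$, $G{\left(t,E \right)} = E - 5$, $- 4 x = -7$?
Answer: $745$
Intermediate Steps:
$x = \frac{7}{4}$ ($x = \left(- \frac{1}{4}\right) \left(-7\right) = \frac{7}{4} \approx 1.75$)
$G{\left(t,E \right)} = -5 + E$
$K{\left(I,A \right)} = 14 + 8 A + 8 I$ ($K{\left(I,A \right)} = 8 \left(\left(I + A\right) + \frac{7}{4}\right) = 8 \left(\left(A + I\right) + \frac{7}{4}\right) = 8 \left(\frac{7}{4} + A + I\right) = 14 + 8 A + 8 I$)
$j = 667$ ($j = -9 + \left(\left(1 \left(-7\right) + 2\right) - 8\right) \left(80 - 132\right) = -9 + \left(\left(-7 + 2\right) - 8\right) \left(-52\right) = -9 + \left(-5 - 8\right) \left(-52\right) = -9 - -676 = -9 + 676 = 667$)
$K{\left(-4,12 \right)} + j = \left(14 + 8 \cdot 12 + 8 \left(-4\right)\right) + 667 = \left(14 + 96 - 32\right) + 667 = 78 + 667 = 745$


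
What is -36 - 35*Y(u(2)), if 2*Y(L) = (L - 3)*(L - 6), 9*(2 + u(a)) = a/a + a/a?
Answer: -55591/81 ≈ -686.31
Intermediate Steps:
u(a) = -16/9 (u(a) = -2 + (a/a + a/a)/9 = -2 + (1 + 1)/9 = -2 + (⅑)*2 = -2 + 2/9 = -16/9)
Y(L) = (-6 + L)*(-3 + L)/2 (Y(L) = ((L - 3)*(L - 6))/2 = ((-3 + L)*(-6 + L))/2 = ((-6 + L)*(-3 + L))/2 = (-6 + L)*(-3 + L)/2)
-36 - 35*Y(u(2)) = -36 - 35*(9 + (-16/9)²/2 - 9/2*(-16/9)) = -36 - 35*(9 + (½)*(256/81) + 8) = -36 - 35*(9 + 128/81 + 8) = -36 - 35*1505/81 = -36 - 52675/81 = -55591/81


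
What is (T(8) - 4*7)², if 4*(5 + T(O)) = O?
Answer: 961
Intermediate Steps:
T(O) = -5 + O/4
(T(8) - 4*7)² = ((-5 + (¼)*8) - 4*7)² = ((-5 + 2) - 28)² = (-3 - 28)² = (-31)² = 961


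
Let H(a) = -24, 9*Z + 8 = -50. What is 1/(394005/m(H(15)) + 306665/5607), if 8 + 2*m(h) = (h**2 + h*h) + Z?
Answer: 28702233/21452492450 ≈ 0.0013379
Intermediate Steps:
Z = -58/9 (Z = -8/9 + (1/9)*(-50) = -8/9 - 50/9 = -58/9 ≈ -6.4444)
m(h) = -65/9 + h**2 (m(h) = -4 + ((h**2 + h*h) - 58/9)/2 = -4 + ((h**2 + h**2) - 58/9)/2 = -4 + (2*h**2 - 58/9)/2 = -4 + (-58/9 + 2*h**2)/2 = -4 + (-29/9 + h**2) = -65/9 + h**2)
1/(394005/m(H(15)) + 306665/5607) = 1/(394005/(-65/9 + (-24)**2) + 306665/5607) = 1/(394005/(-65/9 + 576) + 306665*(1/5607)) = 1/(394005/(5119/9) + 306665/5607) = 1/(394005*(9/5119) + 306665/5607) = 1/(3546045/5119 + 306665/5607) = 1/(21452492450/28702233) = 28702233/21452492450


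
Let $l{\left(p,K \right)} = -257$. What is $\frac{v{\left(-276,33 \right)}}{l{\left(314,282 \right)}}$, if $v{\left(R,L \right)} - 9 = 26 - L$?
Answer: $- \frac{2}{257} \approx -0.0077821$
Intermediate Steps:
$v{\left(R,L \right)} = 35 - L$ ($v{\left(R,L \right)} = 9 - \left(-26 + L\right) = 35 - L$)
$\frac{v{\left(-276,33 \right)}}{l{\left(314,282 \right)}} = \frac{35 - 33}{-257} = \left(35 - 33\right) \left(- \frac{1}{257}\right) = 2 \left(- \frac{1}{257}\right) = - \frac{2}{257}$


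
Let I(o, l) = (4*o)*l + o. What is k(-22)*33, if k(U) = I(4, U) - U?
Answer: -10758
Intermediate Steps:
I(o, l) = o + 4*l*o (I(o, l) = 4*l*o + o = o + 4*l*o)
k(U) = 4 + 15*U (k(U) = 4*(1 + 4*U) - U = (4 + 16*U) - U = 4 + 15*U)
k(-22)*33 = (4 + 15*(-22))*33 = (4 - 330)*33 = -326*33 = -10758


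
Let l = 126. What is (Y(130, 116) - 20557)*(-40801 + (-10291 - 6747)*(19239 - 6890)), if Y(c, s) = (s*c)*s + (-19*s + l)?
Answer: -363360462513635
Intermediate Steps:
Y(c, s) = 126 - 19*s + c*s² (Y(c, s) = (s*c)*s + (-19*s + 126) = (c*s)*s + (126 - 19*s) = c*s² + (126 - 19*s) = 126 - 19*s + c*s²)
(Y(130, 116) - 20557)*(-40801 + (-10291 - 6747)*(19239 - 6890)) = ((126 - 19*116 + 130*116²) - 20557)*(-40801 + (-10291 - 6747)*(19239 - 6890)) = ((126 - 2204 + 130*13456) - 20557)*(-40801 - 17038*12349) = ((126 - 2204 + 1749280) - 20557)*(-40801 - 210402262) = (1747202 - 20557)*(-210443063) = 1726645*(-210443063) = -363360462513635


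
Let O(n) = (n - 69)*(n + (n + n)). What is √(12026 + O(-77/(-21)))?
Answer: √101766/3 ≈ 106.34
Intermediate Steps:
O(n) = 3*n*(-69 + n) (O(n) = (-69 + n)*(n + 2*n) = (-69 + n)*(3*n) = 3*n*(-69 + n))
√(12026 + O(-77/(-21))) = √(12026 + 3*(-77/(-21))*(-69 - 77/(-21))) = √(12026 + 3*(-77*(-1/21))*(-69 - 77*(-1/21))) = √(12026 + 3*(11/3)*(-69 + 11/3)) = √(12026 + 3*(11/3)*(-196/3)) = √(12026 - 2156/3) = √(33922/3) = √101766/3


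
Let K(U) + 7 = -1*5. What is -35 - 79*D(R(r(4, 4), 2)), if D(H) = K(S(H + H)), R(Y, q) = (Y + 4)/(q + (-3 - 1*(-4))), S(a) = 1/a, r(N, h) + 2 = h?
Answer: 913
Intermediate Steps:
r(N, h) = -2 + h
R(Y, q) = (4 + Y)/(1 + q) (R(Y, q) = (4 + Y)/(q + (-3 + 4)) = (4 + Y)/(q + 1) = (4 + Y)/(1 + q))
K(U) = -12 (K(U) = -7 - 1*5 = -7 - 5 = -12)
D(H) = -12
-35 - 79*D(R(r(4, 4), 2)) = -35 - 79*(-12) = -35 + 948 = 913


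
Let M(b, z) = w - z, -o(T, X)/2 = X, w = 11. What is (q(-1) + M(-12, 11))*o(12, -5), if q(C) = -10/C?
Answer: 100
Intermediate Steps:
o(T, X) = -2*X
M(b, z) = 11 - z
(q(-1) + M(-12, 11))*o(12, -5) = (-10/(-1) + (11 - 1*11))*(-2*(-5)) = (-10*(-1) + (11 - 11))*10 = (10 + 0)*10 = 10*10 = 100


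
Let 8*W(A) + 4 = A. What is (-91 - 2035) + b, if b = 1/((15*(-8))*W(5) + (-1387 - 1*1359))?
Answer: -5869887/2761 ≈ -2126.0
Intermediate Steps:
W(A) = -½ + A/8
b = -1/2761 (b = 1/((15*(-8))*(-½ + (⅛)*5) + (-1387 - 1*1359)) = 1/(-120*(-½ + 5/8) + (-1387 - 1359)) = 1/(-120*⅛ - 2746) = 1/(-15 - 2746) = 1/(-2761) = -1/2761 ≈ -0.00036219)
(-91 - 2035) + b = (-91 - 2035) - 1/2761 = -2126 - 1/2761 = -5869887/2761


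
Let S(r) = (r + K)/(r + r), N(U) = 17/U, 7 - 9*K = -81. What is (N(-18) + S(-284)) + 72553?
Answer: 46361072/639 ≈ 72553.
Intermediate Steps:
K = 88/9 (K = 7/9 - 1/9*(-81) = 7/9 + 9 = 88/9 ≈ 9.7778)
S(r) = (88/9 + r)/(2*r) (S(r) = (r + 88/9)/(r + r) = (88/9 + r)/((2*r)) = (88/9 + r)*(1/(2*r)) = (88/9 + r)/(2*r))
(N(-18) + S(-284)) + 72553 = (17/(-18) + (1/18)*(88 + 9*(-284))/(-284)) + 72553 = (17*(-1/18) + (1/18)*(-1/284)*(88 - 2556)) + 72553 = (-17/18 + (1/18)*(-1/284)*(-2468)) + 72553 = (-17/18 + 617/1278) + 72553 = -295/639 + 72553 = 46361072/639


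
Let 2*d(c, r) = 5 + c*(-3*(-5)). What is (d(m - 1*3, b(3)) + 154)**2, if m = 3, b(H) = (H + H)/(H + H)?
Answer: 97969/4 ≈ 24492.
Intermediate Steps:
b(H) = 1 (b(H) = (2*H)/((2*H)) = (2*H)*(1/(2*H)) = 1)
d(c, r) = 5/2 + 15*c/2 (d(c, r) = (5 + c*(-3*(-5)))/2 = (5 + c*15)/2 = (5 + 15*c)/2 = 5/2 + 15*c/2)
(d(m - 1*3, b(3)) + 154)**2 = ((5/2 + 15*(3 - 1*3)/2) + 154)**2 = ((5/2 + 15*(3 - 3)/2) + 154)**2 = ((5/2 + (15/2)*0) + 154)**2 = ((5/2 + 0) + 154)**2 = (5/2 + 154)**2 = (313/2)**2 = 97969/4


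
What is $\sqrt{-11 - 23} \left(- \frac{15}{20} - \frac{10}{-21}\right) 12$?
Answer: $- \frac{23 i \sqrt{34}}{7} \approx - 19.159 i$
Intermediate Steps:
$\sqrt{-11 - 23} \left(- \frac{15}{20} - \frac{10}{-21}\right) 12 = \sqrt{-34} \left(\left(-15\right) \frac{1}{20} - - \frac{10}{21}\right) 12 = i \sqrt{34} \left(- \frac{3}{4} + \frac{10}{21}\right) 12 = i \sqrt{34} \left(- \frac{23}{84}\right) 12 = - \frac{23 i \sqrt{34}}{84} \cdot 12 = - \frac{23 i \sqrt{34}}{7}$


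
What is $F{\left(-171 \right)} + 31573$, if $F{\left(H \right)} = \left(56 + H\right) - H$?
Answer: $31629$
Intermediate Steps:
$F{\left(H \right)} = 56$
$F{\left(-171 \right)} + 31573 = 56 + 31573 = 31629$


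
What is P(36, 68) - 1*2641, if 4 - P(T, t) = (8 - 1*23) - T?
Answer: -2586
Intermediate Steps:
P(T, t) = 19 + T (P(T, t) = 4 - ((8 - 1*23) - T) = 4 - ((8 - 23) - T) = 4 - (-15 - T) = 4 + (15 + T) = 19 + T)
P(36, 68) - 1*2641 = (19 + 36) - 1*2641 = 55 - 2641 = -2586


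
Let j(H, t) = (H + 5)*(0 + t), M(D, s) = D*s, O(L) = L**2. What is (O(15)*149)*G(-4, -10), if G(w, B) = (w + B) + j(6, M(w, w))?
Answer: 5431050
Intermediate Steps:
j(H, t) = t*(5 + H) (j(H, t) = (5 + H)*t = t*(5 + H))
G(w, B) = B + w + 11*w**2 (G(w, B) = (w + B) + (w*w)*(5 + 6) = (B + w) + w**2*11 = (B + w) + 11*w**2 = B + w + 11*w**2)
(O(15)*149)*G(-4, -10) = (15**2*149)*(-10 - 4 + 11*(-4)**2) = (225*149)*(-10 - 4 + 11*16) = 33525*(-10 - 4 + 176) = 33525*162 = 5431050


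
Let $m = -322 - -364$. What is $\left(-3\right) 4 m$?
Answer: $-504$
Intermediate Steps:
$m = 42$ ($m = -322 + 364 = 42$)
$\left(-3\right) 4 m = \left(-3\right) 4 \cdot 42 = \left(-12\right) 42 = -504$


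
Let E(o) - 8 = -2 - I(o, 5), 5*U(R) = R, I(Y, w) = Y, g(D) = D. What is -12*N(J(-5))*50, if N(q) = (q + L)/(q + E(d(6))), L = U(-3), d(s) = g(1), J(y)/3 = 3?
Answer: -360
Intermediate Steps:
J(y) = 9 (J(y) = 3*3 = 9)
d(s) = 1
U(R) = R/5
E(o) = 6 - o (E(o) = 8 + (-2 - o) = 6 - o)
L = -3/5 (L = (1/5)*(-3) = -3/5 ≈ -0.60000)
N(q) = (-3/5 + q)/(5 + q) (N(q) = (q - 3/5)/(q + (6 - 1*1)) = (-3/5 + q)/(q + (6 - 1)) = (-3/5 + q)/(q + 5) = (-3/5 + q)/(5 + q))
-12*N(J(-5))*50 = -12*(-3/5 + 9)/(5 + 9)*50 = -12*42/(14*5)*50 = -6*42/(7*5)*50 = -12*3/5*50 = -36/5*50 = -360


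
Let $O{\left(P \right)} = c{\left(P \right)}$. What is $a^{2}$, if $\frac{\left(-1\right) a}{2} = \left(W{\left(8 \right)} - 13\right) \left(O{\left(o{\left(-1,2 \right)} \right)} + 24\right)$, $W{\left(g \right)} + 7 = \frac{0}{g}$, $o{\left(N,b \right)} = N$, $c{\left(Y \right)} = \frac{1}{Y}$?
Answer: $846400$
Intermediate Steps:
$O{\left(P \right)} = \frac{1}{P}$
$W{\left(g \right)} = -7$ ($W{\left(g \right)} = -7 + \frac{0}{g} = -7 + 0 = -7$)
$a = 920$ ($a = - 2 \left(-7 - 13\right) \left(\frac{1}{-1} + 24\right) = - 2 \left(- 20 \left(-1 + 24\right)\right) = - 2 \left(\left(-20\right) 23\right) = \left(-2\right) \left(-460\right) = 920$)
$a^{2} = 920^{2} = 846400$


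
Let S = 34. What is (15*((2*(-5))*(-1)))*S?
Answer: 5100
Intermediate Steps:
(15*((2*(-5))*(-1)))*S = (15*((2*(-5))*(-1)))*34 = (15*(-10*(-1)))*34 = (15*10)*34 = 150*34 = 5100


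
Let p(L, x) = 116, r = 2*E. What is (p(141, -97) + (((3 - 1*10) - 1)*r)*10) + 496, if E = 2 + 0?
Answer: 292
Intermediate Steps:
E = 2
r = 4 (r = 2*2 = 4)
(p(141, -97) + (((3 - 1*10) - 1)*r)*10) + 496 = (116 + (((3 - 1*10) - 1)*4)*10) + 496 = (116 + (((3 - 10) - 1)*4)*10) + 496 = (116 + ((-7 - 1)*4)*10) + 496 = (116 - 8*4*10) + 496 = (116 - 32*10) + 496 = (116 - 320) + 496 = -204 + 496 = 292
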